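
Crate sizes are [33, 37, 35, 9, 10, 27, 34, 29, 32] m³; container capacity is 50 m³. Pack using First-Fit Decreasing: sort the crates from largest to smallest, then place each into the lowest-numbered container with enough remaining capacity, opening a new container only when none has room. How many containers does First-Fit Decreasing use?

7

Sorted descending: 37, 35, 34, 33, 32, 29, 27, 10, 9.
Put 37 m³ in container 1; 13 m³ remain.
Put 35 m³ in container 2; 15 m³ remain.
Put 34 m³ in container 3; 16 m³ remain.
Put 33 m³ in container 4; 17 m³ remain.
Put 32 m³ in container 5; 18 m³ remain.
Put 29 m³ in container 6; 21 m³ remain.
Put 27 m³ in container 7; 23 m³ remain.
Put 10 m³ in container 1; 3 m³ remain.
Put 9 m³ in container 2; 6 m³ remain.
Final containers: [37,10] [35,9] [34] [33] [32] [29] [27].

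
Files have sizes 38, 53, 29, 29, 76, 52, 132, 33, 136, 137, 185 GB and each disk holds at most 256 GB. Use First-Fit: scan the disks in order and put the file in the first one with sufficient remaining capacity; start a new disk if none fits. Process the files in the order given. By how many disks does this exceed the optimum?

First-Fit: [38,53,29,29,76] [52,132,33] [136] [137] [185] → 5 disks.
Total size 900 GB; any packing needs at least ⌈900/256⌉ = 4 disks.
An optimal packing achieves that bound: [185,53] [137,76,38] [136,52,33,29] [132,29] → 4 disks.
Excess: 5 − 4 = 1.

1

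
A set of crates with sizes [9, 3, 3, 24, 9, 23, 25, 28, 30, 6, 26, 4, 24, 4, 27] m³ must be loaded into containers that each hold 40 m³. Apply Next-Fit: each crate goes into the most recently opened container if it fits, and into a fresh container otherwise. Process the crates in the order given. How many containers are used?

8 containers

Put 9 m³ in container 1; 31 m³ remain.
Put 3 m³ in container 1; 28 m³ remain.
Put 3 m³ in container 1; 25 m³ remain.
Put 24 m³ in container 1; 1 m³ remain.
Put 9 m³ in container 2; 31 m³ remain.
Put 23 m³ in container 2; 8 m³ remain.
Put 25 m³ in container 3; 15 m³ remain.
Put 28 m³ in container 4; 12 m³ remain.
Put 30 m³ in container 5; 10 m³ remain.
Put 6 m³ in container 5; 4 m³ remain.
Put 26 m³ in container 6; 14 m³ remain.
Put 4 m³ in container 6; 10 m³ remain.
Put 24 m³ in container 7; 16 m³ remain.
Put 4 m³ in container 7; 12 m³ remain.
Put 27 m³ in container 8; 13 m³ remain.
Final containers: [9,3,3,24] [9,23] [25] [28] [30,6] [26,4] [24,4] [27].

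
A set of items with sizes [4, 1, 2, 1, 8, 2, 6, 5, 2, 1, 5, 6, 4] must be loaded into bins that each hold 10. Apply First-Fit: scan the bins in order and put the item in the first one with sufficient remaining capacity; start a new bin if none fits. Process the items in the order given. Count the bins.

4 → bin 1 (remaining 6)
1 → bin 1 (remaining 5)
2 → bin 1 (remaining 3)
1 → bin 1 (remaining 2)
8 → bin 2 (remaining 2)
2 → bin 1 (remaining 0)
6 → bin 3 (remaining 4)
5 → bin 4 (remaining 5)
2 → bin 2 (remaining 0)
1 → bin 3 (remaining 3)
5 → bin 4 (remaining 0)
6 → bin 5 (remaining 4)
4 → bin 5 (remaining 0)

5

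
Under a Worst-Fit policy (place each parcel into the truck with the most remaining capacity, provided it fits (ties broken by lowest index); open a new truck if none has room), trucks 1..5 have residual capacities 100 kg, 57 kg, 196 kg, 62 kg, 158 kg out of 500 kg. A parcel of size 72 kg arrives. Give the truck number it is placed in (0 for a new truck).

3

Trucks with room: truck 1 (100 kg), truck 3 (196 kg), truck 5 (158 kg).
Most room is truck 3 with 196 kg free.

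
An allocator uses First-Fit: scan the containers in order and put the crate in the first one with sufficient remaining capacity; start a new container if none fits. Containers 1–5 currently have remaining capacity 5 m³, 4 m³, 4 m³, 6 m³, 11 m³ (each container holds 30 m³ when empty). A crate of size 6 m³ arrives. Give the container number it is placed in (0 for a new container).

Containers with room: container 4 (6 m³), container 5 (11 m³).
The first with room is container 4.

4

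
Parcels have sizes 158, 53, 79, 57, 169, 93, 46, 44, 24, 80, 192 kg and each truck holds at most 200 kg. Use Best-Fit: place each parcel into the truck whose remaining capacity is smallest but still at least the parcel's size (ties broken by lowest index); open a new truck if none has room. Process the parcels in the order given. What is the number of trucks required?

truck 1: place 158 kg, 42 kg left
truck 2: place 53 kg, 147 kg left
truck 2: place 79 kg, 68 kg left
truck 2: place 57 kg, 11 kg left
truck 3: place 169 kg, 31 kg left
truck 4: place 93 kg, 107 kg left
truck 4: place 46 kg, 61 kg left
truck 4: place 44 kg, 17 kg left
truck 3: place 24 kg, 7 kg left
truck 5: place 80 kg, 120 kg left
truck 6: place 192 kg, 8 kg left
Final trucks: [158] [53,79,57] [169,24] [93,46,44] [80] [192].

6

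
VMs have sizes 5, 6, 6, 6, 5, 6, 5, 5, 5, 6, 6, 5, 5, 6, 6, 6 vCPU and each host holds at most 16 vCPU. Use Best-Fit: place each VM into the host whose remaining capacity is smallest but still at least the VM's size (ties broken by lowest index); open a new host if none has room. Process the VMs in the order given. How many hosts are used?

host 1: place 5 vCPU, 11 vCPU left
host 1: place 6 vCPU, 5 vCPU left
host 2: place 6 vCPU, 10 vCPU left
host 2: place 6 vCPU, 4 vCPU left
host 1: place 5 vCPU, 0 vCPU left
host 3: place 6 vCPU, 10 vCPU left
host 3: place 5 vCPU, 5 vCPU left
host 3: place 5 vCPU, 0 vCPU left
host 4: place 5 vCPU, 11 vCPU left
host 4: place 6 vCPU, 5 vCPU left
host 5: place 6 vCPU, 10 vCPU left
host 4: place 5 vCPU, 0 vCPU left
host 5: place 5 vCPU, 5 vCPU left
host 6: place 6 vCPU, 10 vCPU left
host 6: place 6 vCPU, 4 vCPU left
host 7: place 6 vCPU, 10 vCPU left

7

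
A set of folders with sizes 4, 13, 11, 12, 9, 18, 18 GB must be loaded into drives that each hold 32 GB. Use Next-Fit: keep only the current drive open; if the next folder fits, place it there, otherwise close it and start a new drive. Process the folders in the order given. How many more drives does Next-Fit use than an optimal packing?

Next-Fit: [4,13,11] [12,9] [18] [18] → 4 drives.
Total size 85 GB; any packing needs at least ⌈85/32⌉ = 3 drives.
An optimal packing achieves that bound: [18,13] [18,12] [11,9,4] → 3 drives.
Excess: 4 − 3 = 1.

1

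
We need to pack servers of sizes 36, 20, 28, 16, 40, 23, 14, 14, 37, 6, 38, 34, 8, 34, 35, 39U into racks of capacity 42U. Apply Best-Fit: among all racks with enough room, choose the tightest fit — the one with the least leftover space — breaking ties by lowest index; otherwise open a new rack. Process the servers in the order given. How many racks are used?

Put 36U in rack 1; 6U remain.
Put 20U in rack 2; 22U remain.
Put 28U in rack 3; 14U remain.
Put 16U in rack 2; 6U remain.
Put 40U in rack 4; 2U remain.
Put 23U in rack 5; 19U remain.
Put 14U in rack 3; 0U remain.
Put 14U in rack 5; 5U remain.
Put 37U in rack 6; 5U remain.
Put 6U in rack 1; 0U remain.
Put 38U in rack 7; 4U remain.
Put 34U in rack 8; 8U remain.
Put 8U in rack 8; 0U remain.
Put 34U in rack 9; 8U remain.
Put 35U in rack 10; 7U remain.
Put 39U in rack 11; 3U remain.
Final racks: [36,6] [20,16] [28,14] [40] [23,14] [37] [38] [34,8] [34] [35] [39].

11 racks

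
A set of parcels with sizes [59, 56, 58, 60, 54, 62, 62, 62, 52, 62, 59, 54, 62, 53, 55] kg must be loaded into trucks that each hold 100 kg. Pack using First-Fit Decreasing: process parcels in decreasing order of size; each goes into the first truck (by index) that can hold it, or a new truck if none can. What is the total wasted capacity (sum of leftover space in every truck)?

Sorted descending: 62, 62, 62, 62, 62, 60, 59, 59, 58, 56, 55, 54, 54, 53, 52.
Put 62 kg in truck 1; 38 kg remain.
Put 62 kg in truck 2; 38 kg remain.
Put 62 kg in truck 3; 38 kg remain.
Put 62 kg in truck 4; 38 kg remain.
Put 62 kg in truck 5; 38 kg remain.
Put 60 kg in truck 6; 40 kg remain.
Put 59 kg in truck 7; 41 kg remain.
Put 59 kg in truck 8; 41 kg remain.
Put 58 kg in truck 9; 42 kg remain.
Put 56 kg in truck 10; 44 kg remain.
Put 55 kg in truck 11; 45 kg remain.
Put 54 kg in truck 12; 46 kg remain.
Put 54 kg in truck 13; 46 kg remain.
Put 53 kg in truck 14; 47 kg remain.
Put 52 kg in truck 15; 48 kg remain.
15 trucks × 100 kg = 1500 kg; used 870 kg; unused 630 kg.

630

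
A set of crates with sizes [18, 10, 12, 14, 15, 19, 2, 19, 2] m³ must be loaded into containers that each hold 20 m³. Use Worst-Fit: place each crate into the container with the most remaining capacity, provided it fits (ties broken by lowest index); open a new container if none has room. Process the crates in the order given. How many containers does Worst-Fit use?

container 1: place 18 m³, 2 m³ left
container 2: place 10 m³, 10 m³ left
container 3: place 12 m³, 8 m³ left
container 4: place 14 m³, 6 m³ left
container 5: place 15 m³, 5 m³ left
container 6: place 19 m³, 1 m³ left
container 2: place 2 m³, 8 m³ left
container 7: place 19 m³, 1 m³ left
container 2: place 2 m³, 6 m³ left

7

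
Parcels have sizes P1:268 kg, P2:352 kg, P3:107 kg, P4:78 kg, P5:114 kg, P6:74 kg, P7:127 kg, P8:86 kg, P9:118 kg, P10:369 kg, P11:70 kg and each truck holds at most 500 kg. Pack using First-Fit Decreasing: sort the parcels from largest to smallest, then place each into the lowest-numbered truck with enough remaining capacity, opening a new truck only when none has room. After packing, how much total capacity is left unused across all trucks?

Sorted descending: 369, 352, 268, 127, 118, 114, 107, 86, 78, 74, 70.
truck 1: place 369 kg, 131 kg left
truck 2: place 352 kg, 148 kg left
truck 3: place 268 kg, 232 kg left
truck 1: place 127 kg, 4 kg left
truck 2: place 118 kg, 30 kg left
truck 3: place 114 kg, 118 kg left
truck 3: place 107 kg, 11 kg left
truck 4: place 86 kg, 414 kg left
truck 4: place 78 kg, 336 kg left
truck 4: place 74 kg, 262 kg left
truck 4: place 70 kg, 192 kg left
4 trucks × 500 kg = 2000 kg; used 1763 kg; unused 237 kg.

237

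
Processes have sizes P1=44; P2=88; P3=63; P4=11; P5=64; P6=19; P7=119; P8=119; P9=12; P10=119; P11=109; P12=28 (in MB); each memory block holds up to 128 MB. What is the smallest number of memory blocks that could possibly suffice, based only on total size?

Total size = 44 + 88 + 63 + 11 + 64 + 19 + 119 + 119 + 12 + 119 + 109 + 28 = 795 MB.
⌈795 / 128⌉ = 7.

7 memory blocks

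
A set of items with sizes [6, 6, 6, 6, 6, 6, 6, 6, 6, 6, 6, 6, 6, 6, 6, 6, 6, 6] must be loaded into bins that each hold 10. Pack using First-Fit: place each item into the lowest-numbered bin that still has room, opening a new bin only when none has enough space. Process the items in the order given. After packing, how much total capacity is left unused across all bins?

Put 6 in bin 1; 4 remain.
Put 6 in bin 2; 4 remain.
Put 6 in bin 3; 4 remain.
Put 6 in bin 4; 4 remain.
Put 6 in bin 5; 4 remain.
Put 6 in bin 6; 4 remain.
Put 6 in bin 7; 4 remain.
Put 6 in bin 8; 4 remain.
Put 6 in bin 9; 4 remain.
Put 6 in bin 10; 4 remain.
Put 6 in bin 11; 4 remain.
Put 6 in bin 12; 4 remain.
Put 6 in bin 13; 4 remain.
Put 6 in bin 14; 4 remain.
Put 6 in bin 15; 4 remain.
Put 6 in bin 16; 4 remain.
Put 6 in bin 17; 4 remain.
Put 6 in bin 18; 4 remain.
18 bins × 10 = 180; used 108; unused 72.

72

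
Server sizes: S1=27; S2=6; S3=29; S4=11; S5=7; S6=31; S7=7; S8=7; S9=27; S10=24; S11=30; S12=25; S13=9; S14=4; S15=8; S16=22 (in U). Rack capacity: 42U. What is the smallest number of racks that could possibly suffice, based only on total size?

Total size = 27 + 6 + 29 + 11 + 7 + 31 + 7 + 7 + 27 + 24 + 30 + 25 + 9 + 4 + 8 + 22 = 274U.
⌈274 / 42⌉ = 7.

7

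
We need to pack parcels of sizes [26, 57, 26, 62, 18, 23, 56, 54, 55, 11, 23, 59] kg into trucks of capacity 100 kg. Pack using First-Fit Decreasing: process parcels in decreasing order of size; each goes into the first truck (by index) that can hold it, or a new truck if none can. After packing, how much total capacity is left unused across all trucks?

130

Sorted descending: 62, 59, 57, 56, 55, 54, 26, 26, 23, 23, 18, 11.
62 kg → truck 1 (remaining 38 kg)
59 kg → truck 2 (remaining 41 kg)
57 kg → truck 3 (remaining 43 kg)
56 kg → truck 4 (remaining 44 kg)
55 kg → truck 5 (remaining 45 kg)
54 kg → truck 6 (remaining 46 kg)
26 kg → truck 1 (remaining 12 kg)
26 kg → truck 2 (remaining 15 kg)
23 kg → truck 3 (remaining 20 kg)
23 kg → truck 4 (remaining 21 kg)
18 kg → truck 3 (remaining 2 kg)
11 kg → truck 1 (remaining 1 kg)
6 trucks × 100 kg = 600 kg; used 470 kg; unused 130 kg.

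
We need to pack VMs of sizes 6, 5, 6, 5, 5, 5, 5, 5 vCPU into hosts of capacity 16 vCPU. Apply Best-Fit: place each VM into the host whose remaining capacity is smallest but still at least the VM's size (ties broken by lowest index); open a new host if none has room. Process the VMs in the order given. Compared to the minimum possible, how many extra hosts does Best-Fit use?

0

Best-Fit: [6,5,5] [6,5,5] [5,5] → 3 hosts.
Total size 42 vCPU; any packing needs at least ⌈42/16⌉ = 3 hosts.
So 3 is already optimal.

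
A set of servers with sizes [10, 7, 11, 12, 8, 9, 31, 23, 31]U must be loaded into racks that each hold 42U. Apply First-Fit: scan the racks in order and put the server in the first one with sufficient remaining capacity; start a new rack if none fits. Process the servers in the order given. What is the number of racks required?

4

rack 1: place 10U, 32U left
rack 1: place 7U, 25U left
rack 1: place 11U, 14U left
rack 1: place 12U, 2U left
rack 2: place 8U, 34U left
rack 2: place 9U, 25U left
rack 3: place 31U, 11U left
rack 2: place 23U, 2U left
rack 4: place 31U, 11U left
Final racks: [10,7,11,12] [8,9,23] [31] [31].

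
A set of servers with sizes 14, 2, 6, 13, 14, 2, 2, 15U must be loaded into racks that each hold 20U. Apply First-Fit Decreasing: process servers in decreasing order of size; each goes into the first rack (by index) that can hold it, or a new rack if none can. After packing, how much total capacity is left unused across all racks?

Sorted descending: 15, 14, 14, 13, 6, 2, 2, 2.
15U → rack 1 (remaining 5U)
14U → rack 2 (remaining 6U)
14U → rack 3 (remaining 6U)
13U → rack 4 (remaining 7U)
6U → rack 2 (remaining 0U)
2U → rack 1 (remaining 3U)
2U → rack 1 (remaining 1U)
2U → rack 3 (remaining 4U)
4 racks × 20U = 80U; used 68U; unused 12U.

12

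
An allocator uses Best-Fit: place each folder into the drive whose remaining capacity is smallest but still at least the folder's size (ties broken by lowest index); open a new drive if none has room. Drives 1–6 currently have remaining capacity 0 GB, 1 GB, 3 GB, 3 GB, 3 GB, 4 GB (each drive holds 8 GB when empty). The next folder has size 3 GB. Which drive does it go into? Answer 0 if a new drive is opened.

3

Drives with room: drive 3 (3 GB), drive 4 (3 GB), drive 5 (3 GB), drive 6 (4 GB).
Tightest fit is drive 3 with 3 GB free.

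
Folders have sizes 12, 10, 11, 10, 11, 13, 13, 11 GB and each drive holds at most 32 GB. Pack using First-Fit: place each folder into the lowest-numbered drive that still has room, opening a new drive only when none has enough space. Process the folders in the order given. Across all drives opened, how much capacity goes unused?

37

12 GB → drive 1 (remaining 20 GB)
10 GB → drive 1 (remaining 10 GB)
11 GB → drive 2 (remaining 21 GB)
10 GB → drive 1 (remaining 0 GB)
11 GB → drive 2 (remaining 10 GB)
13 GB → drive 3 (remaining 19 GB)
13 GB → drive 3 (remaining 6 GB)
11 GB → drive 4 (remaining 21 GB)
4 drives × 32 GB = 128 GB; used 91 GB; unused 37 GB.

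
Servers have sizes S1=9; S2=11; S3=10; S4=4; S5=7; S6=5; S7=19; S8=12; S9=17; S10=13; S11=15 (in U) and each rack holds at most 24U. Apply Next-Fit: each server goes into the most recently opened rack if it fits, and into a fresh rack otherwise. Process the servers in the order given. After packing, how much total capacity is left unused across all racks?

46

Put S1 (9U) in rack 1; 15U remain.
Put S2 (11U) in rack 1; 4U remain.
Put S3 (10U) in rack 2; 14U remain.
Put S4 (4U) in rack 2; 10U remain.
Put S5 (7U) in rack 2; 3U remain.
Put S6 (5U) in rack 3; 19U remain.
Put S7 (19U) in rack 3; 0U remain.
Put S8 (12U) in rack 4; 12U remain.
Put S9 (17U) in rack 5; 7U remain.
Put S10 (13U) in rack 6; 11U remain.
Put S11 (15U) in rack 7; 9U remain.
7 racks × 24U = 168U; used 122U; unused 46U.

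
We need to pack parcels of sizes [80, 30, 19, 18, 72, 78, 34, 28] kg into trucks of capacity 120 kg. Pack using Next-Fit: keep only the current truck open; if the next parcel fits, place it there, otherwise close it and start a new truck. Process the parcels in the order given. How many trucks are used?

80 kg → truck 1 (remaining 40 kg)
30 kg → truck 1 (remaining 10 kg)
19 kg → truck 2 (remaining 101 kg)
18 kg → truck 2 (remaining 83 kg)
72 kg → truck 2 (remaining 11 kg)
78 kg → truck 3 (remaining 42 kg)
34 kg → truck 3 (remaining 8 kg)
28 kg → truck 4 (remaining 92 kg)
Final trucks: [80,30] [19,18,72] [78,34] [28].

4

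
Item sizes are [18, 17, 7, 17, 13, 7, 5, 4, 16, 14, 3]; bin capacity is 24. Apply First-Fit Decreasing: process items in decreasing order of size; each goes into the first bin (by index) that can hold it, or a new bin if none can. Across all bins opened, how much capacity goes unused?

Sorted descending: 18, 17, 17, 16, 14, 13, 7, 7, 5, 4, 3.
18 → bin 1 (remaining 6)
17 → bin 2 (remaining 7)
17 → bin 3 (remaining 7)
16 → bin 4 (remaining 8)
14 → bin 5 (remaining 10)
13 → bin 6 (remaining 11)
7 → bin 2 (remaining 0)
7 → bin 3 (remaining 0)
5 → bin 1 (remaining 1)
4 → bin 4 (remaining 4)
3 → bin 4 (remaining 1)
6 bins × 24 = 144; used 121; unused 23.

23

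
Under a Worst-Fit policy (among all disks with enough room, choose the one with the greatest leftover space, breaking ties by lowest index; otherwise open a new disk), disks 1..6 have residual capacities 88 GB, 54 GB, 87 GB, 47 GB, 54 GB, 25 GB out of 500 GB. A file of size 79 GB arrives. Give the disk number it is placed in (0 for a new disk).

1

Disks with room: disk 1 (88 GB), disk 3 (87 GB).
Most room is disk 1 with 88 GB free.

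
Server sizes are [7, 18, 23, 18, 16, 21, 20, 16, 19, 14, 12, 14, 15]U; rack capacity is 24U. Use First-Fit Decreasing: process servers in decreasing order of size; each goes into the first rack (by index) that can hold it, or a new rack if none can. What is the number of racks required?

12

Sorted descending: 23, 21, 20, 19, 18, 18, 16, 16, 15, 14, 14, 12, 7.
23U → rack 1 (remaining 1U)
21U → rack 2 (remaining 3U)
20U → rack 3 (remaining 4U)
19U → rack 4 (remaining 5U)
18U → rack 5 (remaining 6U)
18U → rack 6 (remaining 6U)
16U → rack 7 (remaining 8U)
16U → rack 8 (remaining 8U)
15U → rack 9 (remaining 9U)
14U → rack 10 (remaining 10U)
14U → rack 11 (remaining 10U)
12U → rack 12 (remaining 12U)
7U → rack 7 (remaining 1U)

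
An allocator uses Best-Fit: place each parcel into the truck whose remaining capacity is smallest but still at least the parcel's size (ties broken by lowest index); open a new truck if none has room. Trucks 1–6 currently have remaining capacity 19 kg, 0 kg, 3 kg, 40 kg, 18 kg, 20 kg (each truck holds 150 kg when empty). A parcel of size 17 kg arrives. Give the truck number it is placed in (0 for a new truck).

Trucks with room: truck 1 (19 kg), truck 4 (40 kg), truck 5 (18 kg), truck 6 (20 kg).
Tightest fit is truck 5 with 18 kg free.

5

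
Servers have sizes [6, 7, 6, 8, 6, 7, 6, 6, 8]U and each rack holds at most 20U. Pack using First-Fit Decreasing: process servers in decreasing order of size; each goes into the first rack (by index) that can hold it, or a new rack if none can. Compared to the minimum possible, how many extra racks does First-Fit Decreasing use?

First-Fit Decreasing: [8,8] [7,7,6] [6,6,6] [6] → 4 racks.
Total size 60U; any packing needs at least ⌈60/20⌉ = 3 racks.
An optimal packing achieves that bound: [8,6,6] [8,6,6] [7,7,6] → 3 racks.
Excess: 4 − 3 = 1.

1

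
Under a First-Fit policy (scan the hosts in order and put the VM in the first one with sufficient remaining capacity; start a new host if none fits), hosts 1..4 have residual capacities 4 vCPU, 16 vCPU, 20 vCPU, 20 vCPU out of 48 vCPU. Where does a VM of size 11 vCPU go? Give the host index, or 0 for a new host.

Hosts with room: host 2 (16 vCPU), host 3 (20 vCPU), host 4 (20 vCPU).
The first with room is host 2.

2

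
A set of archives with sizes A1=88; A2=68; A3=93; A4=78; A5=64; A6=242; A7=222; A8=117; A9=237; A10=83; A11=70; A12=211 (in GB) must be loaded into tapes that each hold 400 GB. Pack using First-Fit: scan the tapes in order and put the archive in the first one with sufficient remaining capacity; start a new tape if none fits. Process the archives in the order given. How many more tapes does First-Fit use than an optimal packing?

1

First-Fit: [88,68,93,78,64] [242,117] [222,83,70] [237] [211] → 5 tapes.
Total size 1573 GB; any packing needs at least ⌈1573/400⌉ = 4 tapes.
An optimal packing achieves that bound: [242,93,64] [237,88,70] [222,83,78] [211,117,68] → 4 tapes.
Excess: 5 − 4 = 1.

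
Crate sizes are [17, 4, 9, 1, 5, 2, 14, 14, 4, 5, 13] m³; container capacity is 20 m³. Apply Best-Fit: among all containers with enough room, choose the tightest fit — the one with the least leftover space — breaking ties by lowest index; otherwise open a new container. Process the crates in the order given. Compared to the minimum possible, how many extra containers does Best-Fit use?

Best-Fit: [17,1,2] [4,9,5] [14,4] [14,5] [13] → 5 containers.
Total size 88 m³; any packing needs at least ⌈88/20⌉ = 5 containers.
So 5 is already optimal.

0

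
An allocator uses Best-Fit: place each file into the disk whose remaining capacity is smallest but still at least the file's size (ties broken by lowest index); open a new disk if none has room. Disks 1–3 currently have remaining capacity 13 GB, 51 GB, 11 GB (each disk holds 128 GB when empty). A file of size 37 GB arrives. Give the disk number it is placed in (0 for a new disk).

2

Disks with room: disk 2 (51 GB).
Tightest fit is disk 2 with 51 GB free.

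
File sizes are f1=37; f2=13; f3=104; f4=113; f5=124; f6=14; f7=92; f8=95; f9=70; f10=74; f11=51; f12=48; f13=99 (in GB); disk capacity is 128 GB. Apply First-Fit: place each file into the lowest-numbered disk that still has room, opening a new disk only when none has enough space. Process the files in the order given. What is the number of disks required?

disk 1: place f1 (37 GB), 91 GB left
disk 1: place f2 (13 GB), 78 GB left
disk 2: place f3 (104 GB), 24 GB left
disk 3: place f4 (113 GB), 15 GB left
disk 4: place f5 (124 GB), 4 GB left
disk 1: place f6 (14 GB), 64 GB left
disk 5: place f7 (92 GB), 36 GB left
disk 6: place f8 (95 GB), 33 GB left
disk 7: place f9 (70 GB), 58 GB left
disk 8: place f10 (74 GB), 54 GB left
disk 1: place f11 (51 GB), 13 GB left
disk 7: place f12 (48 GB), 10 GB left
disk 9: place f13 (99 GB), 29 GB left

9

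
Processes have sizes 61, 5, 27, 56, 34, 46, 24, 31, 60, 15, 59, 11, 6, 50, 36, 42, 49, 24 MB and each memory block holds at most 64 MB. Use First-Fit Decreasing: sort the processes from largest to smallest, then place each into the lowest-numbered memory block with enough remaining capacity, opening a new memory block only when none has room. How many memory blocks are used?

Sorted descending: 61, 60, 59, 56, 50, 49, 46, 42, 36, 34, 31, 27, 24, 24, 15, 11, 6, 5.
61 MB → memory block 1 (remaining 3 MB)
60 MB → memory block 2 (remaining 4 MB)
59 MB → memory block 3 (remaining 5 MB)
56 MB → memory block 4 (remaining 8 MB)
50 MB → memory block 5 (remaining 14 MB)
49 MB → memory block 6 (remaining 15 MB)
46 MB → memory block 7 (remaining 18 MB)
42 MB → memory block 8 (remaining 22 MB)
36 MB → memory block 9 (remaining 28 MB)
34 MB → memory block 10 (remaining 30 MB)
31 MB → memory block 11 (remaining 33 MB)
27 MB → memory block 9 (remaining 1 MB)
24 MB → memory block 10 (remaining 6 MB)
24 MB → memory block 11 (remaining 9 MB)
15 MB → memory block 6 (remaining 0 MB)
11 MB → memory block 5 (remaining 3 MB)
6 MB → memory block 4 (remaining 2 MB)
5 MB → memory block 3 (remaining 0 MB)

11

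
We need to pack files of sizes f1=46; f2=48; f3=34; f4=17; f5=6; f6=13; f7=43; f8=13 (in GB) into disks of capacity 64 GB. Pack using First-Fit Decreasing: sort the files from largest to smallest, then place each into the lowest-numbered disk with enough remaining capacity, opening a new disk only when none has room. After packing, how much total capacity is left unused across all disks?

Sorted descending: 48, 46, 43, 34, 17, 13, 13, 6.
Put 48 GB in disk 1; 16 GB remain.
Put 46 GB in disk 2; 18 GB remain.
Put 43 GB in disk 3; 21 GB remain.
Put 34 GB in disk 4; 30 GB remain.
Put 17 GB in disk 2; 1 GB remain.
Put 13 GB in disk 1; 3 GB remain.
Put 13 GB in disk 3; 8 GB remain.
Put 6 GB in disk 3; 2 GB remain.
4 disks × 64 GB = 256 GB; used 220 GB; unused 36 GB.

36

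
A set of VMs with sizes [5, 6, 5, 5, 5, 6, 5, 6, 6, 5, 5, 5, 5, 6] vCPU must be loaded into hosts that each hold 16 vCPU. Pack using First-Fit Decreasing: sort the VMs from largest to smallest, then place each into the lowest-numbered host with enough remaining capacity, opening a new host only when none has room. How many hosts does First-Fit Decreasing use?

Sorted descending: 6, 6, 6, 6, 6, 5, 5, 5, 5, 5, 5, 5, 5, 5.
host 1: place 6 vCPU, 10 vCPU left
host 1: place 6 vCPU, 4 vCPU left
host 2: place 6 vCPU, 10 vCPU left
host 2: place 6 vCPU, 4 vCPU left
host 3: place 6 vCPU, 10 vCPU left
host 3: place 5 vCPU, 5 vCPU left
host 3: place 5 vCPU, 0 vCPU left
host 4: place 5 vCPU, 11 vCPU left
host 4: place 5 vCPU, 6 vCPU left
host 4: place 5 vCPU, 1 vCPU left
host 5: place 5 vCPU, 11 vCPU left
host 5: place 5 vCPU, 6 vCPU left
host 5: place 5 vCPU, 1 vCPU left
host 6: place 5 vCPU, 11 vCPU left
Final hosts: [6,6] [6,6] [6,5,5] [5,5,5] [5,5,5] [5].

6 hosts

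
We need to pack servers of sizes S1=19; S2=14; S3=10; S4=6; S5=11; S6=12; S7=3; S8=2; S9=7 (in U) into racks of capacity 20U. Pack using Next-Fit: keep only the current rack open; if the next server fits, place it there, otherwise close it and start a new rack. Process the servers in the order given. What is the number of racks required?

rack 1: place S1 (19U), 1U left
rack 2: place S2 (14U), 6U left
rack 3: place S3 (10U), 10U left
rack 3: place S4 (6U), 4U left
rack 4: place S5 (11U), 9U left
rack 5: place S6 (12U), 8U left
rack 5: place S7 (3U), 5U left
rack 5: place S8 (2U), 3U left
rack 6: place S9 (7U), 13U left

6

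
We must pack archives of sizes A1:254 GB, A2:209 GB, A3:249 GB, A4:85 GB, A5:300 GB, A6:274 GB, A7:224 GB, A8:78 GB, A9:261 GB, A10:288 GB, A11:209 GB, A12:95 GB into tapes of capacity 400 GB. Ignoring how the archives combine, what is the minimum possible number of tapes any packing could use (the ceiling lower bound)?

Total size = 254 + 209 + 249 + 85 + 300 + 274 + 224 + 78 + 261 + 288 + 209 + 95 = 2526 GB.
⌈2526 / 400⌉ = 7.

7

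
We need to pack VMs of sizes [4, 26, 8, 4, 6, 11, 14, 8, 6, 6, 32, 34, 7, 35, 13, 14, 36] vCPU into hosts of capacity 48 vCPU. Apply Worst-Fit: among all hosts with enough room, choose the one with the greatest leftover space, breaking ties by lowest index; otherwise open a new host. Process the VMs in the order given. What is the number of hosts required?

7

4 vCPU → host 1 (remaining 44 vCPU)
26 vCPU → host 1 (remaining 18 vCPU)
8 vCPU → host 1 (remaining 10 vCPU)
4 vCPU → host 1 (remaining 6 vCPU)
6 vCPU → host 1 (remaining 0 vCPU)
11 vCPU → host 2 (remaining 37 vCPU)
14 vCPU → host 2 (remaining 23 vCPU)
8 vCPU → host 2 (remaining 15 vCPU)
6 vCPU → host 2 (remaining 9 vCPU)
6 vCPU → host 2 (remaining 3 vCPU)
32 vCPU → host 3 (remaining 16 vCPU)
34 vCPU → host 4 (remaining 14 vCPU)
7 vCPU → host 3 (remaining 9 vCPU)
35 vCPU → host 5 (remaining 13 vCPU)
13 vCPU → host 4 (remaining 1 vCPU)
14 vCPU → host 6 (remaining 34 vCPU)
36 vCPU → host 7 (remaining 12 vCPU)
Final hosts: [4,26,8,4,6] [11,14,8,6,6] [32,7] [34,13] [35] [14] [36].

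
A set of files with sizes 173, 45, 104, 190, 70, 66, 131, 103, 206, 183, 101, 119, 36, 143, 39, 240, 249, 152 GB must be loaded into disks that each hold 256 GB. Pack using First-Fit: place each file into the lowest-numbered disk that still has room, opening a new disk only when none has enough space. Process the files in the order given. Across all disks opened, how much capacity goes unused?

disk 1: place 173 GB, 83 GB left
disk 1: place 45 GB, 38 GB left
disk 2: place 104 GB, 152 GB left
disk 3: place 190 GB, 66 GB left
disk 2: place 70 GB, 82 GB left
disk 2: place 66 GB, 16 GB left
disk 4: place 131 GB, 125 GB left
disk 4: place 103 GB, 22 GB left
disk 5: place 206 GB, 50 GB left
disk 6: place 183 GB, 73 GB left
disk 7: place 101 GB, 155 GB left
disk 7: place 119 GB, 36 GB left
disk 1: place 36 GB, 2 GB left
disk 8: place 143 GB, 113 GB left
disk 3: place 39 GB, 27 GB left
disk 9: place 240 GB, 16 GB left
disk 10: place 249 GB, 7 GB left
disk 11: place 152 GB, 104 GB left
11 disks × 256 GB = 2816 GB; used 2350 GB; unused 466 GB.

466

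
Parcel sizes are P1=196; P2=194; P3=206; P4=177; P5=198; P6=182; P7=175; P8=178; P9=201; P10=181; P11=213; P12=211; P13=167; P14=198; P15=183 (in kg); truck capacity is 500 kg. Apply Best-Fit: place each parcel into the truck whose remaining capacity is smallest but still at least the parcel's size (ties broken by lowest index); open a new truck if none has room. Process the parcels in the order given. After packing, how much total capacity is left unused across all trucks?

1140

truck 1: place P1 (196 kg), 304 kg left
truck 1: place P2 (194 kg), 110 kg left
truck 2: place P3 (206 kg), 294 kg left
truck 2: place P4 (177 kg), 117 kg left
truck 3: place P5 (198 kg), 302 kg left
truck 3: place P6 (182 kg), 120 kg left
truck 4: place P7 (175 kg), 325 kg left
truck 4: place P8 (178 kg), 147 kg left
truck 5: place P9 (201 kg), 299 kg left
truck 5: place P10 (181 kg), 118 kg left
truck 6: place P11 (213 kg), 287 kg left
truck 6: place P12 (211 kg), 76 kg left
truck 7: place P13 (167 kg), 333 kg left
truck 7: place P14 (198 kg), 135 kg left
truck 8: place P15 (183 kg), 317 kg left
8 trucks × 500 kg = 4000 kg; used 2860 kg; unused 1140 kg.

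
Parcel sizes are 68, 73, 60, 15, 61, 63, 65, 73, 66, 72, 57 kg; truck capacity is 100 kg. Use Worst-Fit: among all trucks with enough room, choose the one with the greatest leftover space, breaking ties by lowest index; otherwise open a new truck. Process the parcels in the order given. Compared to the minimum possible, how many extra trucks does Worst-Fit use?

Worst-Fit: [68] [73] [60,15] [61] [63] [65] [73] [66] [72] [57] → 10 trucks.
10 parcels exceed 50 kg (half the capacity), and no two of those can share a truck, so at least 10 trucks are needed.
So 10 is already optimal.

0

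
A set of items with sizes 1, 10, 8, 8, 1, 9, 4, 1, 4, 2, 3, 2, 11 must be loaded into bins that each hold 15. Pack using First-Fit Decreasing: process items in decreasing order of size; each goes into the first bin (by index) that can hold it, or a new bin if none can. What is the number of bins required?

Sorted descending: 11, 10, 9, 8, 8, 4, 4, 3, 2, 2, 1, 1, 1.
bin 1: place 11, 4 left
bin 2: place 10, 5 left
bin 3: place 9, 6 left
bin 4: place 8, 7 left
bin 5: place 8, 7 left
bin 1: place 4, 0 left
bin 2: place 4, 1 left
bin 3: place 3, 3 left
bin 3: place 2, 1 left
bin 4: place 2, 5 left
bin 2: place 1, 0 left
bin 3: place 1, 0 left
bin 4: place 1, 4 left

5 bins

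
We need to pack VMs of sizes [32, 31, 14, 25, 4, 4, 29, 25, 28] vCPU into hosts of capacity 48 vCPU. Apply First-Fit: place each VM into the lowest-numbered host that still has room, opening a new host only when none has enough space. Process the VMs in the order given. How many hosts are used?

32 vCPU → host 1 (remaining 16 vCPU)
31 vCPU → host 2 (remaining 17 vCPU)
14 vCPU → host 1 (remaining 2 vCPU)
25 vCPU → host 3 (remaining 23 vCPU)
4 vCPU → host 2 (remaining 13 vCPU)
4 vCPU → host 2 (remaining 9 vCPU)
29 vCPU → host 4 (remaining 19 vCPU)
25 vCPU → host 5 (remaining 23 vCPU)
28 vCPU → host 6 (remaining 20 vCPU)

6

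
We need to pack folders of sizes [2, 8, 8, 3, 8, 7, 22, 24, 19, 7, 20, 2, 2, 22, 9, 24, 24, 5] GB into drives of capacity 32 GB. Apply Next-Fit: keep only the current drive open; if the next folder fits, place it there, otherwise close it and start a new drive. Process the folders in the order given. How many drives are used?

8

drive 1: place 2 GB, 30 GB left
drive 1: place 8 GB, 22 GB left
drive 1: place 8 GB, 14 GB left
drive 1: place 3 GB, 11 GB left
drive 1: place 8 GB, 3 GB left
drive 2: place 7 GB, 25 GB left
drive 2: place 22 GB, 3 GB left
drive 3: place 24 GB, 8 GB left
drive 4: place 19 GB, 13 GB left
drive 4: place 7 GB, 6 GB left
drive 5: place 20 GB, 12 GB left
drive 5: place 2 GB, 10 GB left
drive 5: place 2 GB, 8 GB left
drive 6: place 22 GB, 10 GB left
drive 6: place 9 GB, 1 GB left
drive 7: place 24 GB, 8 GB left
drive 8: place 24 GB, 8 GB left
drive 8: place 5 GB, 3 GB left
Final drives: [2,8,8,3,8] [7,22] [24] [19,7] [20,2,2] [22,9] [24] [24,5].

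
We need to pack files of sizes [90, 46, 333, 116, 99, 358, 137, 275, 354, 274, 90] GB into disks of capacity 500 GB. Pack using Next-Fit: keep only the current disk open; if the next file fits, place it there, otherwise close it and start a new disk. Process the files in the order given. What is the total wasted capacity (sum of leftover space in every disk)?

828

disk 1: place 90 GB, 410 GB left
disk 1: place 46 GB, 364 GB left
disk 1: place 333 GB, 31 GB left
disk 2: place 116 GB, 384 GB left
disk 2: place 99 GB, 285 GB left
disk 3: place 358 GB, 142 GB left
disk 3: place 137 GB, 5 GB left
disk 4: place 275 GB, 225 GB left
disk 5: place 354 GB, 146 GB left
disk 6: place 274 GB, 226 GB left
disk 6: place 90 GB, 136 GB left
6 disks × 500 GB = 3000 GB; used 2172 GB; unused 828 GB.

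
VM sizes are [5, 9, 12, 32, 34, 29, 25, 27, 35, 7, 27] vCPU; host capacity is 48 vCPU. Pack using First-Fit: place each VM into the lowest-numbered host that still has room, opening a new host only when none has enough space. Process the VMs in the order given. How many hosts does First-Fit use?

8 hosts

host 1: place 5 vCPU, 43 vCPU left
host 1: place 9 vCPU, 34 vCPU left
host 1: place 12 vCPU, 22 vCPU left
host 2: place 32 vCPU, 16 vCPU left
host 3: place 34 vCPU, 14 vCPU left
host 4: place 29 vCPU, 19 vCPU left
host 5: place 25 vCPU, 23 vCPU left
host 6: place 27 vCPU, 21 vCPU left
host 7: place 35 vCPU, 13 vCPU left
host 1: place 7 vCPU, 15 vCPU left
host 8: place 27 vCPU, 21 vCPU left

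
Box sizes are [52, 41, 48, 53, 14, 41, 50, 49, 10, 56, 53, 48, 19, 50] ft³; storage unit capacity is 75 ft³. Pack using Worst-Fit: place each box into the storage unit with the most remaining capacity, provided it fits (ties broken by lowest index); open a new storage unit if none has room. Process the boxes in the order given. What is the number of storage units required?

storage unit 1: place 52 ft³, 23 ft³ left
storage unit 2: place 41 ft³, 34 ft³ left
storage unit 3: place 48 ft³, 27 ft³ left
storage unit 4: place 53 ft³, 22 ft³ left
storage unit 2: place 14 ft³, 20 ft³ left
storage unit 5: place 41 ft³, 34 ft³ left
storage unit 6: place 50 ft³, 25 ft³ left
storage unit 7: place 49 ft³, 26 ft³ left
storage unit 5: place 10 ft³, 24 ft³ left
storage unit 8: place 56 ft³, 19 ft³ left
storage unit 9: place 53 ft³, 22 ft³ left
storage unit 10: place 48 ft³, 27 ft³ left
storage unit 3: place 19 ft³, 8 ft³ left
storage unit 11: place 50 ft³, 25 ft³ left
Final storage units: [52] [41,14] [48,19] [53] [41,10] [50] [49] [56] [53] [48] [50].

11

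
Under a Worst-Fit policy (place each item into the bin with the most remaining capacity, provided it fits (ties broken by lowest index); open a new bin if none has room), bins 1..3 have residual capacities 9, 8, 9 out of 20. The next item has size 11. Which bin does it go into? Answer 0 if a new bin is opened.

0

No bin has ≥ 11 free, so a new bin is opened.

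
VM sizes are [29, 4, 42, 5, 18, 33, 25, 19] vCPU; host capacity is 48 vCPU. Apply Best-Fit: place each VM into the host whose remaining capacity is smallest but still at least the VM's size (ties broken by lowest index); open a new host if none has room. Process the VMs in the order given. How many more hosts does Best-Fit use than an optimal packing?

1

Best-Fit: [29,4] [42,5] [18,25] [33] [19] → 5 hosts.
Total size 175 vCPU; any packing needs at least ⌈175/48⌉ = 4 hosts.
An optimal packing achieves that bound: [42,5] [33,4] [29,19] [25,18] → 4 hosts.
Excess: 5 − 4 = 1.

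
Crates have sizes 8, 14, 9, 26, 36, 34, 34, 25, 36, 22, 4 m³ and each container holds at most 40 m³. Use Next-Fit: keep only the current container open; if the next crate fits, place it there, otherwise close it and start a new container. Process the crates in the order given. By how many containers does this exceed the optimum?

1

Next-Fit: [8,14,9] [26] [36] [34] [34] [25] [36] [22,4] → 8 containers.
Total size 248 m³; any packing needs at least ⌈248/40⌉ = 7 containers.
An optimal packing achieves that bound: [36,4] [36] [34] [34] [26,14] [25,9] [22,8] → 7 containers.
Excess: 8 − 7 = 1.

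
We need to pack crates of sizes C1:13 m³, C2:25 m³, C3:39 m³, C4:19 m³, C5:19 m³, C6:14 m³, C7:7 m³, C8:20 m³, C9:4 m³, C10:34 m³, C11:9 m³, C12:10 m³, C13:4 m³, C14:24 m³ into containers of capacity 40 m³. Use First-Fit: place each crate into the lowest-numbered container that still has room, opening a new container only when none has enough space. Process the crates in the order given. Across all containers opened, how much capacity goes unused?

39

Put C1 (13 m³) in container 1; 27 m³ remain.
Put C2 (25 m³) in container 1; 2 m³ remain.
Put C3 (39 m³) in container 2; 1 m³ remain.
Put C4 (19 m³) in container 3; 21 m³ remain.
Put C5 (19 m³) in container 3; 2 m³ remain.
Put C6 (14 m³) in container 4; 26 m³ remain.
Put C7 (7 m³) in container 4; 19 m³ remain.
Put C8 (20 m³) in container 5; 20 m³ remain.
Put C9 (4 m³) in container 4; 15 m³ remain.
Put C10 (34 m³) in container 6; 6 m³ remain.
Put C11 (9 m³) in container 4; 6 m³ remain.
Put C12 (10 m³) in container 5; 10 m³ remain.
Put C13 (4 m³) in container 4; 2 m³ remain.
Put C14 (24 m³) in container 7; 16 m³ remain.
7 containers × 40 m³ = 280 m³; used 241 m³; unused 39 m³.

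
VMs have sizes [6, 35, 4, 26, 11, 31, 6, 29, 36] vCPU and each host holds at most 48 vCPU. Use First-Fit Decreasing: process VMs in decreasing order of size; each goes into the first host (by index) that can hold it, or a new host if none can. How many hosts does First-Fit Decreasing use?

Sorted descending: 36, 35, 31, 29, 26, 11, 6, 6, 4.
Put 36 vCPU in host 1; 12 vCPU remain.
Put 35 vCPU in host 2; 13 vCPU remain.
Put 31 vCPU in host 3; 17 vCPU remain.
Put 29 vCPU in host 4; 19 vCPU remain.
Put 26 vCPU in host 5; 22 vCPU remain.
Put 11 vCPU in host 1; 1 vCPU remain.
Put 6 vCPU in host 2; 7 vCPU remain.
Put 6 vCPU in host 2; 1 vCPU remain.
Put 4 vCPU in host 3; 13 vCPU remain.
Final hosts: [36,11] [35,6,6] [31,4] [29] [26].

5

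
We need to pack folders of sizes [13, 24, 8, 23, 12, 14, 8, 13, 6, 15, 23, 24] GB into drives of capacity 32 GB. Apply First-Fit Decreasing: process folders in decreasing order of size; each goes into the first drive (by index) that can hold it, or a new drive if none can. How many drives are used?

7

Sorted descending: 24, 24, 23, 23, 15, 14, 13, 13, 12, 8, 8, 6.
Put 24 GB in drive 1; 8 GB remain.
Put 24 GB in drive 2; 8 GB remain.
Put 23 GB in drive 3; 9 GB remain.
Put 23 GB in drive 4; 9 GB remain.
Put 15 GB in drive 5; 17 GB remain.
Put 14 GB in drive 5; 3 GB remain.
Put 13 GB in drive 6; 19 GB remain.
Put 13 GB in drive 6; 6 GB remain.
Put 12 GB in drive 7; 20 GB remain.
Put 8 GB in drive 1; 0 GB remain.
Put 8 GB in drive 2; 0 GB remain.
Put 6 GB in drive 3; 3 GB remain.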